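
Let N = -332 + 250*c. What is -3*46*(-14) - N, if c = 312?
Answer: -75736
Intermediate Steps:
N = 77668 (N = -332 + 250*312 = -332 + 78000 = 77668)
-3*46*(-14) - N = -3*46*(-14) - 1*77668 = -138*(-14) - 77668 = 1932 - 77668 = -75736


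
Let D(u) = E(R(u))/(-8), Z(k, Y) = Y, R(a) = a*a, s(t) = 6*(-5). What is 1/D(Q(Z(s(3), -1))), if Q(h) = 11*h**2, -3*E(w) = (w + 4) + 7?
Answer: 2/11 ≈ 0.18182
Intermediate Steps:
s(t) = -30
R(a) = a**2
E(w) = -11/3 - w/3 (E(w) = -((w + 4) + 7)/3 = -((4 + w) + 7)/3 = -(11 + w)/3 = -11/3 - w/3)
D(u) = 11/24 + u**2/24 (D(u) = (-11/3 - u**2/3)/(-8) = (-11/3 - u**2/3)*(-1/8) = 11/24 + u**2/24)
1/D(Q(Z(s(3), -1))) = 1/(11/24 + (11*(-1)**2)**2/24) = 1/(11/24 + (11*1)**2/24) = 1/(11/24 + (1/24)*11**2) = 1/(11/24 + (1/24)*121) = 1/(11/24 + 121/24) = 1/(11/2) = 2/11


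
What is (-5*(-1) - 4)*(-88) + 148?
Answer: 60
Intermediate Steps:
(-5*(-1) - 4)*(-88) + 148 = (5 - 4)*(-88) + 148 = 1*(-88) + 148 = -88 + 148 = 60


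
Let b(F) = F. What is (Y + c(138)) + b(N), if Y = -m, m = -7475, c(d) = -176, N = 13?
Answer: 7312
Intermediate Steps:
Y = 7475 (Y = -1*(-7475) = 7475)
(Y + c(138)) + b(N) = (7475 - 176) + 13 = 7299 + 13 = 7312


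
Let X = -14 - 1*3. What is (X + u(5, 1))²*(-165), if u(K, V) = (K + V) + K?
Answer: -5940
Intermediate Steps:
X = -17 (X = -14 - 3 = -17)
u(K, V) = V + 2*K
(X + u(5, 1))²*(-165) = (-17 + (1 + 2*5))²*(-165) = (-17 + (1 + 10))²*(-165) = (-17 + 11)²*(-165) = (-6)²*(-165) = 36*(-165) = -5940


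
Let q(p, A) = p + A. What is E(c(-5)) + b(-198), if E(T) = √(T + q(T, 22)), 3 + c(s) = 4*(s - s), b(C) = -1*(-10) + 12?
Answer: 26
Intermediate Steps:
q(p, A) = A + p
b(C) = 22 (b(C) = 10 + 12 = 22)
c(s) = -3 (c(s) = -3 + 4*(s - s) = -3 + 4*0 = -3 + 0 = -3)
E(T) = √(22 + 2*T) (E(T) = √(T + (22 + T)) = √(22 + 2*T))
E(c(-5)) + b(-198) = √(22 + 2*(-3)) + 22 = √(22 - 6) + 22 = √16 + 22 = 4 + 22 = 26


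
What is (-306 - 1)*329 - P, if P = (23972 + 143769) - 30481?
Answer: -238263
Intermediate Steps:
P = 137260 (P = 167741 - 30481 = 137260)
(-306 - 1)*329 - P = (-306 - 1)*329 - 1*137260 = -307*329 - 137260 = -101003 - 137260 = -238263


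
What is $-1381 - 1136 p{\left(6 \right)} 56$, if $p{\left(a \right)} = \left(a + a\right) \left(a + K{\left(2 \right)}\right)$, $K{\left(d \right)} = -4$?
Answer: $-1528165$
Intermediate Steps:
$p{\left(a \right)} = 2 a \left(-4 + a\right)$ ($p{\left(a \right)} = \left(a + a\right) \left(a - 4\right) = 2 a \left(-4 + a\right)$)
$-1381 - 1136 p{\left(6 \right)} 56 = -1381 - 1136 \cdot 2 \cdot 6 \left(-4 + 6\right) 56 = -1381 - 1136 \cdot 2 \cdot 6 \cdot 2 \cdot 56 = -1381 - 1136 \cdot 24 \cdot 56 = -1381 - 1526784 = -1528165$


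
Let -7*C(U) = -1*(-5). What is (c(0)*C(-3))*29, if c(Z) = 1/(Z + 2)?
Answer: -145/14 ≈ -10.357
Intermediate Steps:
c(Z) = 1/(2 + Z)
C(U) = -5/7 (C(U) = -(-1)*(-5)/7 = -⅐*5 = -5/7)
(c(0)*C(-3))*29 = (-5/7/(2 + 0))*29 = (-5/7/2)*29 = ((½)*(-5/7))*29 = -5/14*29 = -145/14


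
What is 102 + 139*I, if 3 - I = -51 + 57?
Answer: -315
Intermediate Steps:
I = -3 (I = 3 - (-51 + 57) = 3 - 1*6 = 3 - 6 = -3)
102 + 139*I = 102 + 139*(-3) = 102 - 417 = -315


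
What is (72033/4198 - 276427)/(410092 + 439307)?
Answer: -1160368513/3565777002 ≈ -0.32542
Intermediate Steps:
(72033/4198 - 276427)/(410092 + 439307) = (72033*(1/4198) - 276427)/849399 = (72033/4198 - 276427)*(1/849399) = -1160368513/4198*1/849399 = -1160368513/3565777002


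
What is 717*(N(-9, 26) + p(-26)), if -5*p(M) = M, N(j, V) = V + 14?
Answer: 162042/5 ≈ 32408.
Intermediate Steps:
N(j, V) = 14 + V
p(M) = -M/5
717*(N(-9, 26) + p(-26)) = 717*((14 + 26) - ⅕*(-26)) = 717*(40 + 26/5) = 717*(226/5) = 162042/5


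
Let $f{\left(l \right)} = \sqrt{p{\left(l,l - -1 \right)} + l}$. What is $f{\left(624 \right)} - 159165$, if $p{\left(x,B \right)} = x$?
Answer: $-159165 + 4 \sqrt{78} \approx -1.5913 \cdot 10^{5}$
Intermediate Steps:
$f{\left(l \right)} = \sqrt{2} \sqrt{l}$ ($f{\left(l \right)} = \sqrt{l + l} = \sqrt{2 l} = \sqrt{2} \sqrt{l}$)
$f{\left(624 \right)} - 159165 = \sqrt{2} \sqrt{624} - 159165 = \sqrt{2} \cdot 4 \sqrt{39} - 159165 = 4 \sqrt{78} - 159165 = -159165 + 4 \sqrt{78}$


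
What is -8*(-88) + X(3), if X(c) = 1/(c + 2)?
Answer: 3521/5 ≈ 704.20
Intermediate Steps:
X(c) = 1/(2 + c)
-8*(-88) + X(3) = -8*(-88) + 1/(2 + 3) = 704 + 1/5 = 3521/5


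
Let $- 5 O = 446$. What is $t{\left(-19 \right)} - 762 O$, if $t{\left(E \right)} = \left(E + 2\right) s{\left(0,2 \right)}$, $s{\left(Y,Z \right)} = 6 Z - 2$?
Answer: $\frac{339002}{5} \approx 67800.0$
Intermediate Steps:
$O = - \frac{446}{5}$ ($O = \left(- \frac{1}{5}\right) 446 = - \frac{446}{5} \approx -89.2$)
$s{\left(Y,Z \right)} = -2 + 6 Z$
$t{\left(E \right)} = 20 + 10 E$ ($t{\left(E \right)} = \left(E + 2\right) \left(-2 + 6 \cdot 2\right) = \left(2 + E\right) \left(-2 + 12\right) = \left(2 + E\right) 10 = 20 + 10 E$)
$t{\left(-19 \right)} - 762 O = \left(20 + 10 \left(-19\right)\right) - - \frac{339852}{5} = \left(20 - 190\right) + \frac{339852}{5} = -170 + \frac{339852}{5} = \frac{339002}{5}$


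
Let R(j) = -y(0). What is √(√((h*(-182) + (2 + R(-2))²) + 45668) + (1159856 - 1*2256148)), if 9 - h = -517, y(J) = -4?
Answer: √(-1096292 + 2*I*√12507) ≈ 0.11 + 1047.0*I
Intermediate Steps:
R(j) = 4 (R(j) = -1*(-4) = 4)
h = 526 (h = 9 - 1*(-517) = 9 + 517 = 526)
√(√((h*(-182) + (2 + R(-2))²) + 45668) + (1159856 - 1*2256148)) = √(√((526*(-182) + (2 + 4)²) + 45668) + (1159856 - 1*2256148)) = √(√((-95732 + 6²) + 45668) + (1159856 - 2256148)) = √(√((-95732 + 36) + 45668) - 1096292) = √(√(-95696 + 45668) - 1096292) = √(√(-50028) - 1096292) = √(2*I*√12507 - 1096292) = √(-1096292 + 2*I*√12507)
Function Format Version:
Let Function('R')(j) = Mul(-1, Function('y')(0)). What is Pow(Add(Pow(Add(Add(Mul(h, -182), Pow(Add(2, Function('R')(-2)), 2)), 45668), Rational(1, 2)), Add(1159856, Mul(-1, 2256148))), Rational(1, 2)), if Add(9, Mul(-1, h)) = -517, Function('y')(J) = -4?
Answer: Pow(Add(-1096292, Mul(2, I, Pow(12507, Rational(1, 2)))), Rational(1, 2)) ≈ Add(0.11, Mul(1047.0, I))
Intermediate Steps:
Function('R')(j) = 4 (Function('R')(j) = Mul(-1, -4) = 4)
h = 526 (h = Add(9, Mul(-1, -517)) = Add(9, 517) = 526)
Pow(Add(Pow(Add(Add(Mul(h, -182), Pow(Add(2, Function('R')(-2)), 2)), 45668), Rational(1, 2)), Add(1159856, Mul(-1, 2256148))), Rational(1, 2)) = Pow(Add(Pow(Add(Add(Mul(526, -182), Pow(Add(2, 4), 2)), 45668), Rational(1, 2)), Add(1159856, Mul(-1, 2256148))), Rational(1, 2)) = Pow(Add(Pow(Add(Add(-95732, Pow(6, 2)), 45668), Rational(1, 2)), Add(1159856, -2256148)), Rational(1, 2)) = Pow(Add(Pow(Add(Add(-95732, 36), 45668), Rational(1, 2)), -1096292), Rational(1, 2)) = Pow(Add(Pow(Add(-95696, 45668), Rational(1, 2)), -1096292), Rational(1, 2)) = Pow(Add(Pow(-50028, Rational(1, 2)), -1096292), Rational(1, 2)) = Pow(Add(Mul(2, I, Pow(12507, Rational(1, 2))), -1096292), Rational(1, 2)) = Pow(Add(-1096292, Mul(2, I, Pow(12507, Rational(1, 2)))), Rational(1, 2))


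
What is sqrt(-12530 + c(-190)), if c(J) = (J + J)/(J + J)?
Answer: I*sqrt(12529) ≈ 111.93*I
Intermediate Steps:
c(J) = 1 (c(J) = (2*J)/((2*J)) = (2*J)*(1/(2*J)) = 1)
sqrt(-12530 + c(-190)) = sqrt(-12530 + 1) = sqrt(-12529) = I*sqrt(12529)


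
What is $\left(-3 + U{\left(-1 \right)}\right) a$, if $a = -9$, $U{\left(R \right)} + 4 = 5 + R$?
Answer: $27$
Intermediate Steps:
$U{\left(R \right)} = 1 + R$ ($U{\left(R \right)} = -4 + \left(5 + R\right) = 1 + R$)
$\left(-3 + U{\left(-1 \right)}\right) a = \left(-3 + \left(1 - 1\right)\right) \left(-9\right) = \left(-3 + 0\right) \left(-9\right) = \left(-3\right) \left(-9\right) = 27$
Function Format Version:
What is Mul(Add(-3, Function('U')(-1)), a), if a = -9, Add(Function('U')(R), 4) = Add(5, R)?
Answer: 27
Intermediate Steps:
Function('U')(R) = Add(1, R) (Function('U')(R) = Add(-4, Add(5, R)) = Add(1, R))
Mul(Add(-3, Function('U')(-1)), a) = Mul(Add(-3, Add(1, -1)), -9) = Mul(Add(-3, 0), -9) = Mul(-3, -9) = 27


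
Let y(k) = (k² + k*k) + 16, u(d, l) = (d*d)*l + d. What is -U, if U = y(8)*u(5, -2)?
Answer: 6480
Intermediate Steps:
u(d, l) = d + l*d² (u(d, l) = d²*l + d = l*d² + d = d + l*d²)
y(k) = 16 + 2*k² (y(k) = (k² + k²) + 16 = 2*k² + 16 = 16 + 2*k²)
U = -6480 (U = (16 + 2*8²)*(5*(1 + 5*(-2))) = (16 + 2*64)*(5*(1 - 10)) = (16 + 128)*(5*(-9)) = 144*(-45) = -6480)
-U = -1*(-6480) = 6480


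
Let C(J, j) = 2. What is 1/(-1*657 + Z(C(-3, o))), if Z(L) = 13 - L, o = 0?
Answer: -1/646 ≈ -0.0015480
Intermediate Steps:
1/(-1*657 + Z(C(-3, o))) = 1/(-1*657 + (13 - 1*2)) = 1/(-657 + (13 - 2)) = 1/(-657 + 11) = 1/(-646) = -1/646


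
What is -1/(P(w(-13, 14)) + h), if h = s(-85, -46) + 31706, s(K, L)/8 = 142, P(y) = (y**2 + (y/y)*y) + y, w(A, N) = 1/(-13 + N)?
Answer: -1/32845 ≈ -3.0446e-5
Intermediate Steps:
P(y) = y**2 + 2*y (P(y) = (y**2 + 1*y) + y = (y**2 + y) + y = (y + y**2) + y = y**2 + 2*y)
s(K, L) = 1136 (s(K, L) = 8*142 = 1136)
h = 32842 (h = 1136 + 31706 = 32842)
-1/(P(w(-13, 14)) + h) = -1/((2 + 1/(-13 + 14))/(-13 + 14) + 32842) = -1/((2 + 1/1)/1 + 32842) = -1/(1*(2 + 1) + 32842) = -1/(1*3 + 32842) = -1/(3 + 32842) = -1/32845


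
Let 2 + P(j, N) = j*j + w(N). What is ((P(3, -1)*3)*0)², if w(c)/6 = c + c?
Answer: 0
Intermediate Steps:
w(c) = 12*c (w(c) = 6*(c + c) = 6*(2*c) = 12*c)
P(j, N) = -2 + j² + 12*N (P(j, N) = -2 + (j*j + 12*N) = -2 + (j² + 12*N) = -2 + j² + 12*N)
((P(3, -1)*3)*0)² = (((-2 + 3² + 12*(-1))*3)*0)² = (((-2 + 9 - 12)*3)*0)² = (-5*3*0)² = (-15*0)² = 0² = 0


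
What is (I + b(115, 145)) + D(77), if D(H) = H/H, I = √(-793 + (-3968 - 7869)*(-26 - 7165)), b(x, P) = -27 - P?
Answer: -171 + √85119074 ≈ 9055.0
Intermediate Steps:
I = √85119074 (I = √(-793 - 11837*(-7191)) = √(-793 + 85119867) = √85119074 ≈ 9226.0)
D(H) = 1
(I + b(115, 145)) + D(77) = (√85119074 + (-27 - 1*145)) + 1 = (√85119074 + (-27 - 145)) + 1 = (√85119074 - 172) + 1 = (-172 + √85119074) + 1 = -171 + √85119074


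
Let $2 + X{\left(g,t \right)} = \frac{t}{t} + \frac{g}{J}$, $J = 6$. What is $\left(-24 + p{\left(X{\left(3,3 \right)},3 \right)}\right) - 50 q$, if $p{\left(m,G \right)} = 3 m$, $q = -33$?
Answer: $\frac{3249}{2} \approx 1624.5$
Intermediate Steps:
$X{\left(g,t \right)} = -1 + \frac{g}{6}$ ($X{\left(g,t \right)} = -2 + \left(\frac{t}{t} + \frac{g}{6}\right) = -2 + \left(1 + g \frac{1}{6}\right) = -2 + \left(1 + \frac{g}{6}\right) = -1 + \frac{g}{6}$)
$\left(-24 + p{\left(X{\left(3,3 \right)},3 \right)}\right) - 50 q = \left(-24 + 3 \left(-1 + \frac{1}{6} \cdot 3\right)\right) - -1650 = \left(-24 + 3 \left(-1 + \frac{1}{2}\right)\right) + 1650 = \left(-24 + 3 \left(- \frac{1}{2}\right)\right) + 1650 = \left(-24 - \frac{3}{2}\right) + 1650 = - \frac{51}{2} + 1650 = \frac{3249}{2}$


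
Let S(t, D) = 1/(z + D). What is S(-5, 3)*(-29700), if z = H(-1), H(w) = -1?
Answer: -14850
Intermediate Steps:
z = -1
S(t, D) = 1/(-1 + D)
S(-5, 3)*(-29700) = -29700/(-1 + 3) = -29700/2 = (½)*(-29700) = -14850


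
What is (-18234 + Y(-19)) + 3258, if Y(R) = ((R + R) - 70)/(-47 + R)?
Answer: -164718/11 ≈ -14974.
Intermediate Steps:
Y(R) = (-70 + 2*R)/(-47 + R) (Y(R) = (2*R - 70)/(-47 + R) = (-70 + 2*R)/(-47 + R))
(-18234 + Y(-19)) + 3258 = (-18234 + 2*(-35 - 19)/(-47 - 19)) + 3258 = (-18234 + 2*(-54)/(-66)) + 3258 = (-18234 + 2*(-1/66)*(-54)) + 3258 = (-18234 + 18/11) + 3258 = -200556/11 + 3258 = -164718/11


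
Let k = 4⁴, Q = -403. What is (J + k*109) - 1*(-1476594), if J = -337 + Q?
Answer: 1503758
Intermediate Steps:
J = -740 (J = -337 - 403 = -740)
k = 256
(J + k*109) - 1*(-1476594) = (-740 + 256*109) - 1*(-1476594) = (-740 + 27904) + 1476594 = 27164 + 1476594 = 1503758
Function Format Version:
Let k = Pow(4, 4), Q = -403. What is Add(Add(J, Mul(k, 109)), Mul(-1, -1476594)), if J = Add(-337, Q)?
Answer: 1503758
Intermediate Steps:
J = -740 (J = Add(-337, -403) = -740)
k = 256
Add(Add(J, Mul(k, 109)), Mul(-1, -1476594)) = Add(Add(-740, Mul(256, 109)), Mul(-1, -1476594)) = Add(Add(-740, 27904), 1476594) = Add(27164, 1476594) = 1503758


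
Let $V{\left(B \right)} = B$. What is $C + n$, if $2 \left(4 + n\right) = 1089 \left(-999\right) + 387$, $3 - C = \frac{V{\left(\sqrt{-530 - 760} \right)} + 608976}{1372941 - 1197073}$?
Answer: $- \frac{23907780065}{43967} - \frac{i \sqrt{1290}}{175868} \approx -5.4377 \cdot 10^{5} - 0.00020422 i$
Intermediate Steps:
$C = - \frac{20343}{43967} - \frac{i \sqrt{1290}}{175868}$ ($C = 3 - \frac{\sqrt{-530 - 760} + 608976}{1372941 - 1197073} = 3 - \frac{\sqrt{-1290} + 608976}{175868} = 3 - \left(i \sqrt{1290} + 608976\right) \frac{1}{175868} = 3 - \left(608976 + i \sqrt{1290}\right) \frac{1}{175868} = 3 - \left(\frac{152244}{43967} + \frac{i \sqrt{1290}}{175868}\right) = - \frac{20343}{43967} - \frac{i \sqrt{1290}}{175868} \approx -0.46269 - 0.00020422 i$)
$n = -543766$ ($n = -4 + \frac{1089 \left(-999\right) + 387}{2} = -4 + \frac{-1087911 + 387}{2} = -4 + \frac{1}{2} \left(-1087524\right) = -4 - 543762 = -543766$)
$C + n = \left(- \frac{20343}{43967} - \frac{i \sqrt{1290}}{175868}\right) - 543766 = - \frac{23907780065}{43967} - \frac{i \sqrt{1290}}{175868}$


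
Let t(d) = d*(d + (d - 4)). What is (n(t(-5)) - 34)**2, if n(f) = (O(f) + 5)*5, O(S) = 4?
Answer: 121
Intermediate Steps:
t(d) = d*(-4 + 2*d) (t(d) = d*(d + (-4 + d)) = d*(-4 + 2*d))
n(f) = 45 (n(f) = (4 + 5)*5 = 9*5 = 45)
(n(t(-5)) - 34)**2 = (45 - 34)**2 = 11**2 = 121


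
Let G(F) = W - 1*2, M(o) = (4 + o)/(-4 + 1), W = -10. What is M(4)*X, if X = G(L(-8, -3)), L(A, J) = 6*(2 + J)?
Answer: 32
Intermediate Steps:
L(A, J) = 12 + 6*J
M(o) = -4/3 - o/3 (M(o) = (4 + o)/(-3) = (4 + o)*(-⅓) = -4/3 - o/3)
G(F) = -12 (G(F) = -10 - 1*2 = -10 - 2 = -12)
X = -12
M(4)*X = (-4/3 - ⅓*4)*(-12) = (-4/3 - 4/3)*(-12) = -8/3*(-12) = 32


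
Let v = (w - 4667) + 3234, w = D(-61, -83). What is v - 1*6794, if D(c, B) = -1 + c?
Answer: -8289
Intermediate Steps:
w = -62 (w = -1 - 61 = -62)
v = -1495 (v = (-62 - 4667) + 3234 = -4729 + 3234 = -1495)
v - 1*6794 = -1495 - 1*6794 = -1495 - 6794 = -8289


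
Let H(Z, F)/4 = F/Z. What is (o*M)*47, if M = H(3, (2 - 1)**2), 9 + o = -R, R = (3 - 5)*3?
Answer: -188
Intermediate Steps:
R = -6 (R = -2*3 = -6)
o = -3 (o = -9 - 1*(-6) = -9 + 6 = -3)
H(Z, F) = 4*F/Z (H(Z, F) = 4*(F/Z) = 4*F/Z)
M = 4/3 (M = 4*(2 - 1)**2/3 = 4*1**2*(1/3) = 4*1*(1/3) = 4/3 ≈ 1.3333)
(o*M)*47 = -3*4/3*47 = -4*47 = -188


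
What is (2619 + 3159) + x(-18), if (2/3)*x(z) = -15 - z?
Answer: 11565/2 ≈ 5782.5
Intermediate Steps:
x(z) = -45/2 - 3*z/2 (x(z) = 3*(-15 - z)/2 = -45/2 - 3*z/2)
(2619 + 3159) + x(-18) = (2619 + 3159) + (-45/2 - 3/2*(-18)) = 5778 + (-45/2 + 27) = 5778 + 9/2 = 11565/2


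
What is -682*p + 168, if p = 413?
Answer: -281498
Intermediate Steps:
-682*p + 168 = -682*413 + 168 = -281666 + 168 = -281498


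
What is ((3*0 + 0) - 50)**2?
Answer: 2500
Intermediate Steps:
((3*0 + 0) - 50)**2 = ((0 + 0) - 50)**2 = (0 - 50)**2 = (-50)**2 = 2500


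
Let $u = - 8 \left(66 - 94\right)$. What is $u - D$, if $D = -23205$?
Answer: $23429$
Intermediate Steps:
$u = 224$ ($u = \left(-8\right) \left(-28\right) = 224$)
$u - D = 224 - -23205 = 224 + 23205 = 23429$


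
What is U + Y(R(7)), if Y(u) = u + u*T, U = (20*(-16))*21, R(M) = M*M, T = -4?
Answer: -6867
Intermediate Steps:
R(M) = M**2
U = -6720 (U = -320*21 = -6720)
Y(u) = -3*u (Y(u) = u + u*(-4) = u - 4*u = -3*u)
U + Y(R(7)) = -6720 - 3*7**2 = -6720 - 3*49 = -6720 - 147 = -6867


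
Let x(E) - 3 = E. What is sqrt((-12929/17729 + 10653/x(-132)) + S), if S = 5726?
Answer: 16*sqrt(12810071894702)/762347 ≈ 75.118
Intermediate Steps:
x(E) = 3 + E
sqrt((-12929/17729 + 10653/x(-132)) + S) = sqrt((-12929/17729 + 10653/(3 - 132)) + 5726) = sqrt((-12929*1/17729 + 10653/(-129)) + 5726) = sqrt((-12929/17729 + 10653*(-1/129)) + 5726) = sqrt((-12929/17729 - 3551/43) + 5726) = sqrt(-63511626/762347 + 5726) = sqrt(4301687296/762347) = 16*sqrt(12810071894702)/762347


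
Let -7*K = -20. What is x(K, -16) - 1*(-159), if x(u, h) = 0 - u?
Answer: 1093/7 ≈ 156.14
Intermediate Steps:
K = 20/7 (K = -⅐*(-20) = 20/7 ≈ 2.8571)
x(u, h) = -u
x(K, -16) - 1*(-159) = -1*20/7 - 1*(-159) = -20/7 + 159 = 1093/7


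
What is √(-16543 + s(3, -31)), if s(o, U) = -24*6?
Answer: I*√16687 ≈ 129.18*I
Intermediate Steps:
s(o, U) = -144
√(-16543 + s(3, -31)) = √(-16543 - 144) = √(-16687) = I*√16687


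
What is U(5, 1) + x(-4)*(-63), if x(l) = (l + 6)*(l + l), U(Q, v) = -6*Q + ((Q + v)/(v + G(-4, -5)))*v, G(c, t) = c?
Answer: 976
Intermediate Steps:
U(Q, v) = -6*Q + v*(Q + v)/(-4 + v) (U(Q, v) = -6*Q + ((Q + v)/(v - 4))*v = -6*Q + ((Q + v)/(-4 + v))*v = -6*Q + v*(Q + v)/(-4 + v))
x(l) = 2*l*(6 + l) (x(l) = (6 + l)*(2*l) = 2*l*(6 + l))
U(5, 1) + x(-4)*(-63) = (1**2 + 24*5 - 5*5*1)/(-4 + 1) + (2*(-4)*(6 - 4))*(-63) = (1 + 120 - 25)/(-3) + (2*(-4)*2)*(-63) = -1/3*96 - 16*(-63) = -32 + 1008 = 976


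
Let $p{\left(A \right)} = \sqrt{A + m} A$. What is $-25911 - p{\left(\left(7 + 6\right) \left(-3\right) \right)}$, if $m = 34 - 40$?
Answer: $-25911 + 117 i \sqrt{5} \approx -25911.0 + 261.62 i$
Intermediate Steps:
$m = -6$
$p{\left(A \right)} = A \sqrt{-6 + A}$ ($p{\left(A \right)} = \sqrt{A - 6} A = \sqrt{-6 + A} A = A \sqrt{-6 + A}$)
$-25911 - p{\left(\left(7 + 6\right) \left(-3\right) \right)} = -25911 - \left(7 + 6\right) \left(-3\right) \sqrt{-6 + \left(7 + 6\right) \left(-3\right)} = -25911 - 13 \left(-3\right) \sqrt{-6 + 13 \left(-3\right)} = -25911 - - 39 \sqrt{-6 - 39} = -25911 - - 39 \sqrt{-45} = -25911 - - 39 \cdot 3 i \sqrt{5} = -25911 - - 117 i \sqrt{5} = -25911 + 117 i \sqrt{5}$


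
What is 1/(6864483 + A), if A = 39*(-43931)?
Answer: 1/5151174 ≈ 1.9413e-7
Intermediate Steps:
A = -1713309
1/(6864483 + A) = 1/(6864483 - 1713309) = 1/5151174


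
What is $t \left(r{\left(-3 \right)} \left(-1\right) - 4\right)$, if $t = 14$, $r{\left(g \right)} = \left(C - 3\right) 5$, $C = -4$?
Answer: $434$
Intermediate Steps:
$r{\left(g \right)} = -35$ ($r{\left(g \right)} = \left(-4 - 3\right) 5 = \left(-7\right) 5 = -35$)
$t \left(r{\left(-3 \right)} \left(-1\right) - 4\right) = 14 \left(\left(-35\right) \left(-1\right) - 4\right) = 14 \left(35 - 4\right) = 14 \cdot 31 = 434$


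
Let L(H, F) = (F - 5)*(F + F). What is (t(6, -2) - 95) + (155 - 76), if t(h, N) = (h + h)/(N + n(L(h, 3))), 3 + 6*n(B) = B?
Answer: -56/3 ≈ -18.667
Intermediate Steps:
L(H, F) = 2*F*(-5 + F) (L(H, F) = (-5 + F)*(2*F) = 2*F*(-5 + F))
n(B) = -½ + B/6
t(h, N) = 2*h/(-5/2 + N) (t(h, N) = (h + h)/(N + (-½ + (2*3*(-5 + 3))/6)) = (2*h)/(N + (-½ + (2*3*(-2))/6)) = (2*h)/(N + (-½ + (⅙)*(-12))) = (2*h)/(N + (-½ - 2)) = (2*h)/(N - 5/2) = (2*h)/(-5/2 + N) = 2*h/(-5/2 + N))
(t(6, -2) - 95) + (155 - 76) = (4*6/(-5 + 2*(-2)) - 95) + (155 - 76) = (4*6/(-5 - 4) - 95) + 79 = (4*6/(-9) - 95) + 79 = (4*6*(-⅑) - 95) + 79 = (-8/3 - 95) + 79 = -293/3 + 79 = -56/3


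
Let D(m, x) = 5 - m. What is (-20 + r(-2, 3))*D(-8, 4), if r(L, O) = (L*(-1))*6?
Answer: -104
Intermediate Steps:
r(L, O) = -6*L (r(L, O) = -L*6 = -6*L)
(-20 + r(-2, 3))*D(-8, 4) = (-20 - 6*(-2))*(5 - 1*(-8)) = (-20 + 12)*(5 + 8) = -8*13 = -104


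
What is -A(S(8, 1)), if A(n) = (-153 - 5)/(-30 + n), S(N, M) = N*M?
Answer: -79/11 ≈ -7.1818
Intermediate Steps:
S(N, M) = M*N
A(n) = -158/(-30 + n)
-A(S(8, 1)) = -(-158)/(-30 + 1*8) = -(-158)/(-30 + 8) = -(-158)/(-22) = -(-158)*(-1)/22 = -1*79/11 = -79/11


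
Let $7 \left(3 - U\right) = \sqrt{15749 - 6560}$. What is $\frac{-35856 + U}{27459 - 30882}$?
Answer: $\frac{11951}{1141} + \frac{\sqrt{1021}}{7987} \approx 10.478$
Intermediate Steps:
$U = 3 - \frac{3 \sqrt{1021}}{7}$ ($U = 3 - \frac{\sqrt{15749 - 6560}}{7} = 3 - \frac{\sqrt{9189}}{7} = 3 - \frac{3 \sqrt{1021}}{7} \approx -10.694$)
$\frac{-35856 + U}{27459 - 30882} = \frac{-35856 + \left(3 - \frac{3 \sqrt{1021}}{7}\right)}{27459 - 30882} = \frac{-35853 - \frac{3 \sqrt{1021}}{7}}{-3423} = \left(-35853 - \frac{3 \sqrt{1021}}{7}\right) \left(- \frac{1}{3423}\right) = \frac{11951}{1141} + \frac{\sqrt{1021}}{7987}$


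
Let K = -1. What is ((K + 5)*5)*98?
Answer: 1960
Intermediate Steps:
((K + 5)*5)*98 = ((-1 + 5)*5)*98 = (4*5)*98 = 20*98 = 1960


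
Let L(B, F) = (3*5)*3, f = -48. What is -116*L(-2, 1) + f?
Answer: -5268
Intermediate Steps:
L(B, F) = 45 (L(B, F) = 15*3 = 45)
-116*L(-2, 1) + f = -116*45 - 48 = -5220 - 48 = -5268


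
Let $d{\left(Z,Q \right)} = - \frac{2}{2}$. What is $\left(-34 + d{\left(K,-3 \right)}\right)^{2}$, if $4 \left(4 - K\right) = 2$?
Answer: $1225$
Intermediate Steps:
$K = \frac{7}{2}$ ($K = 4 - \frac{1}{2} = \frac{7}{2} \approx 3.5$)
$d{\left(Z,Q \right)} = -1$ ($d{\left(Z,Q \right)} = \left(-2\right) \frac{1}{2} = -1$)
$\left(-34 + d{\left(K,-3 \right)}\right)^{2} = \left(-34 - 1\right)^{2} = \left(-35\right)^{2} = 1225$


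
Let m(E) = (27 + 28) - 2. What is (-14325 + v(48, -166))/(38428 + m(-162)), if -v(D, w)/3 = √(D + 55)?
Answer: -4775/12827 - √103/12827 ≈ -0.37305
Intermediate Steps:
m(E) = 53 (m(E) = 55 - 2 = 53)
v(D, w) = -3*√(55 + D) (v(D, w) = -3*√(D + 55) = -3*√(55 + D))
(-14325 + v(48, -166))/(38428 + m(-162)) = (-14325 - 3*√(55 + 48))/(38428 + 53) = (-14325 - 3*√103)/38481 = (-14325 - 3*√103)*(1/38481) = -4775/12827 - √103/12827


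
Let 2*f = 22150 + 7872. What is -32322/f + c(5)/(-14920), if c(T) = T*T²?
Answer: -96824123/44792824 ≈ -2.1616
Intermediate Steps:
f = 15011 (f = (22150 + 7872)/2 = (½)*30022 = 15011)
c(T) = T³
-32322/f + c(5)/(-14920) = -32322/15011 + 5³/(-14920) = -32322*1/15011 + 125*(-1/14920) = -32322/15011 - 25/2984 = -96824123/44792824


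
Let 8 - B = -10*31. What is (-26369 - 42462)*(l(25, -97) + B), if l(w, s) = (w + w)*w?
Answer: -107927008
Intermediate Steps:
l(w, s) = 2*w² (l(w, s) = (2*w)*w = 2*w²)
B = 318 (B = 8 - (-10)*31 = 8 - 1*(-310) = 8 + 310 = 318)
(-26369 - 42462)*(l(25, -97) + B) = (-26369 - 42462)*(2*25² + 318) = -68831*(2*625 + 318) = -68831*(1250 + 318) = -68831*1568 = -107927008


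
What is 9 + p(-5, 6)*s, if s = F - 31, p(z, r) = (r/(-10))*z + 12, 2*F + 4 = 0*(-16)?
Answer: -486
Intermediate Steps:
F = -2 (F = -2 + (0*(-16))/2 = -2 + (1/2)*0 = -2 + 0 = -2)
p(z, r) = 12 - r*z/10 (p(z, r) = (r*(-1/10))*z + 12 = (-r/10)*z + 12 = -r*z/10 + 12 = 12 - r*z/10)
s = -33 (s = -2 - 31 = -33)
9 + p(-5, 6)*s = 9 + (12 - 1/10*6*(-5))*(-33) = 9 + (12 + 3)*(-33) = 9 + 15*(-33) = 9 - 495 = -486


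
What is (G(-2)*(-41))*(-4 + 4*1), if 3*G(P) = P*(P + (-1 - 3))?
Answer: 0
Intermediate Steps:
G(P) = P*(-4 + P)/3 (G(P) = (P*(P + (-1 - 3)))/3 = (P*(P - 4))/3 = (P*(-4 + P))/3 = P*(-4 + P)/3)
(G(-2)*(-41))*(-4 + 4*1) = (((1/3)*(-2)*(-4 - 2))*(-41))*(-4 + 4*1) = (((1/3)*(-2)*(-6))*(-41))*(-4 + 4) = (4*(-41))*0 = -164*0 = 0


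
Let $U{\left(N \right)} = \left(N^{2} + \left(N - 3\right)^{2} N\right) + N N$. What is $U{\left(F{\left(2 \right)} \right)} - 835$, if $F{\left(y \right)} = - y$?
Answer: $-877$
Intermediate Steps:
$U{\left(N \right)} = 2 N^{2} + N \left(-3 + N\right)^{2}$ ($U{\left(N \right)} = \left(N^{2} + \left(-3 + N\right)^{2} N\right) + N^{2} = \left(N^{2} + N \left(-3 + N\right)^{2}\right) + N^{2} = 2 N^{2} + N \left(-3 + N\right)^{2}$)
$U{\left(F{\left(2 \right)} \right)} - 835 = \left(-1\right) 2 \left(\left(-3 - 2\right)^{2} + 2 \left(\left(-1\right) 2\right)\right) - 835 = - 2 \left(\left(-3 - 2\right)^{2} + 2 \left(-2\right)\right) - 835 = - 2 \left(\left(-5\right)^{2} - 4\right) - 835 = - 2 \left(25 - 4\right) - 835 = \left(-2\right) 21 - 835 = -42 - 835 = -877$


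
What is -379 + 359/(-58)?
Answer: -22341/58 ≈ -385.19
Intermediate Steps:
-379 + 359/(-58) = -379 - 1/58*359 = -379 - 359/58 = -22341/58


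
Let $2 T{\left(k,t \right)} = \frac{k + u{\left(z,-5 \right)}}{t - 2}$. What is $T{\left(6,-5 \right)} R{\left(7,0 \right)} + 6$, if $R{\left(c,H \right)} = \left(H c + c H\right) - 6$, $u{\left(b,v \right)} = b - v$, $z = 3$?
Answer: $12$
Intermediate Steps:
$R{\left(c,H \right)} = -6 + 2 H c$ ($R{\left(c,H \right)} = \left(H c + H c\right) - 6 = 2 H c - 6 = -6 + 2 H c$)
$T{\left(k,t \right)} = \frac{8 + k}{2 \left(-2 + t\right)}$ ($T{\left(k,t \right)} = \frac{\left(k + \left(3 - -5\right)\right) \frac{1}{t - 2}}{2} = \frac{\left(k + \left(3 + 5\right)\right) \frac{1}{-2 + t}}{2} = \frac{\left(k + 8\right) \frac{1}{-2 + t}}{2} = \frac{\left(8 + k\right) \frac{1}{-2 + t}}{2} = \frac{\frac{1}{-2 + t} \left(8 + k\right)}{2} = \frac{8 + k}{2 \left(-2 + t\right)}$)
$T{\left(6,-5 \right)} R{\left(7,0 \right)} + 6 = \frac{8 + 6}{2 \left(-2 - 5\right)} \left(-6 + 2 \cdot 0 \cdot 7\right) + 6 = \frac{1}{2} \frac{1}{-7} \cdot 14 \left(-6 + 0\right) + 6 = \frac{1}{2} \left(- \frac{1}{7}\right) 14 \left(-6\right) + 6 = \left(-1\right) \left(-6\right) + 6 = 6 + 6 = 12$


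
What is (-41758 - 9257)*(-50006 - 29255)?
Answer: 4043499915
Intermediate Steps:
(-41758 - 9257)*(-50006 - 29255) = -51015*(-79261) = 4043499915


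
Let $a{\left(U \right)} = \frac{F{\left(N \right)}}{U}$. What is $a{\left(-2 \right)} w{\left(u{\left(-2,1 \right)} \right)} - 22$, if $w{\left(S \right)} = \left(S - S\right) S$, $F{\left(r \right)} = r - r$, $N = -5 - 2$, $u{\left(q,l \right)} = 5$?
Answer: $-22$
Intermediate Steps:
$N = -7$
$F{\left(r \right)} = 0$
$w{\left(S \right)} = 0$ ($w{\left(S \right)} = 0 S = 0$)
$a{\left(U \right)} = 0$ ($a{\left(U \right)} = \frac{0}{U} = 0$)
$a{\left(-2 \right)} w{\left(u{\left(-2,1 \right)} \right)} - 22 = 0 \cdot 0 - 22 = 0 - 22 = -22$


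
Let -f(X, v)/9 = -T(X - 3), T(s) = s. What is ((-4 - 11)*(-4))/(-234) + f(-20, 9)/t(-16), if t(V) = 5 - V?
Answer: -2761/273 ≈ -10.114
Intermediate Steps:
f(X, v) = -27 + 9*X (f(X, v) = -(-9)*(X - 3) = -(-9)*(-3 + X) = -9*(3 - X) = -27 + 9*X)
((-4 - 11)*(-4))/(-234) + f(-20, 9)/t(-16) = ((-4 - 11)*(-4))/(-234) + (-27 + 9*(-20))/(5 - 1*(-16)) = -15*(-4)*(-1/234) + (-27 - 180)/(5 + 16) = 60*(-1/234) - 207/21 = -10/39 - 207*1/21 = -10/39 - 69/7 = -2761/273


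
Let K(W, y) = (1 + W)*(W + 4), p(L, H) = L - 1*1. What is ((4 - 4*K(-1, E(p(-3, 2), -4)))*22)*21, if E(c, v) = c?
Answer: 1848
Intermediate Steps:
p(L, H) = -1 + L (p(L, H) = L - 1 = -1 + L)
K(W, y) = (1 + W)*(4 + W)
((4 - 4*K(-1, E(p(-3, 2), -4)))*22)*21 = ((4 - 4*(4 + (-1)² + 5*(-1)))*22)*21 = ((4 - 4*(4 + 1 - 5))*22)*21 = ((4 - 4*0)*22)*21 = ((4 + 0)*22)*21 = (4*22)*21 = 88*21 = 1848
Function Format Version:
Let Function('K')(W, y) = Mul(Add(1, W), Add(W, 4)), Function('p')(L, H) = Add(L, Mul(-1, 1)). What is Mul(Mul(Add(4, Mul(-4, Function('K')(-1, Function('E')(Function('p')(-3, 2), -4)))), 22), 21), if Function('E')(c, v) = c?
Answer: 1848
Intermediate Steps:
Function('p')(L, H) = Add(-1, L) (Function('p')(L, H) = Add(L, -1) = Add(-1, L))
Function('K')(W, y) = Mul(Add(1, W), Add(4, W))
Mul(Mul(Add(4, Mul(-4, Function('K')(-1, Function('E')(Function('p')(-3, 2), -4)))), 22), 21) = Mul(Mul(Add(4, Mul(-4, Add(4, Pow(-1, 2), Mul(5, -1)))), 22), 21) = Mul(Mul(Add(4, Mul(-4, Add(4, 1, -5))), 22), 21) = Mul(Mul(Add(4, Mul(-4, 0)), 22), 21) = Mul(Mul(Add(4, 0), 22), 21) = Mul(Mul(4, 22), 21) = Mul(88, 21) = 1848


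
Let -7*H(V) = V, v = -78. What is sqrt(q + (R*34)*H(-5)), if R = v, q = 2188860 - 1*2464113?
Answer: 9*I*sqrt(167657)/7 ≈ 526.45*I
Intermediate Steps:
q = -275253 (q = 2188860 - 2464113 = -275253)
H(V) = -V/7
R = -78
sqrt(q + (R*34)*H(-5)) = sqrt(-275253 + (-78*34)*(-1/7*(-5))) = sqrt(-275253 - 2652*5/7) = sqrt(-275253 - 13260/7) = sqrt(-1940031/7) = 9*I*sqrt(167657)/7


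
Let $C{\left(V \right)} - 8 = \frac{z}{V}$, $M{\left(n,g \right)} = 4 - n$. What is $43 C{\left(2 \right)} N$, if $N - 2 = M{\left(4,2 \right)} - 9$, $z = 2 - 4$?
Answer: $-2107$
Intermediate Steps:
$z = -2$ ($z = 2 - 4 = -2$)
$N = -7$ ($N = 2 + \left(\left(4 - 4\right) - 9\right) = 2 + \left(0 - 9\right) = 2 - 9 = -7$)
$C{\left(V \right)} = 8 - \frac{2}{V}$
$43 C{\left(2 \right)} N = 43 \left(8 - \frac{2}{2}\right) \left(-7\right) = 43 \left(8 - 1\right) \left(-7\right) = 43 \cdot 7 \left(-7\right) = 301 \left(-7\right) = -2107$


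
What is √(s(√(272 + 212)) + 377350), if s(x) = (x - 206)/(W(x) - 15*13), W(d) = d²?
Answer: √109053966/17 ≈ 614.29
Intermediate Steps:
s(x) = (-206 + x)/(-195 + x²) (s(x) = (x - 206)/(x² - 15*13) = (-206 + x)/(x² - 195) = (-206 + x)/(-195 + x²))
√(s(√(272 + 212)) + 377350) = √((-206 + √(272 + 212))/(-195 + (√(272 + 212))²) + 377350) = √((-206 + √484)/(-195 + (√484)²) + 377350) = √((-206 + 22)/(-195 + 22²) + 377350) = √(-184/(-195 + 484) + 377350) = √(-184/289 + 377350) = √(109053966/289) = √109053966/17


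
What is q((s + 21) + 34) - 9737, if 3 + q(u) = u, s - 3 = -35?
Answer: -9717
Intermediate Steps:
s = -32 (s = 3 - 35 = -32)
q(u) = -3 + u
q((s + 21) + 34) - 9737 = (-3 + ((-32 + 21) + 34)) - 9737 = (-3 + (-11 + 34)) - 9737 = (-3 + 23) - 9737 = 20 - 9737 = -9717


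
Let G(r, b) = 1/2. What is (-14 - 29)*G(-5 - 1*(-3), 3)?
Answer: -43/2 ≈ -21.500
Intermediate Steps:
G(r, b) = ½
(-14 - 29)*G(-5 - 1*(-3), 3) = (-14 - 29)*(½) = -43*½ = -43/2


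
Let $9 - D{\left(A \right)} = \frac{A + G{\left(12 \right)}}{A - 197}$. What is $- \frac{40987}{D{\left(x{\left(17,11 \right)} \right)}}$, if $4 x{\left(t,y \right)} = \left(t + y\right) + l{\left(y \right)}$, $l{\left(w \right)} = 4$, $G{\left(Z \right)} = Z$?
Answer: $- \frac{7746543}{1721} \approx -4501.2$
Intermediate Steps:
$x{\left(t,y \right)} = 1 + \frac{t}{4} + \frac{y}{4}$ ($x{\left(t,y \right)} = \frac{\left(t + y\right) + 4}{4} = \frac{4 + t + y}{4} = 1 + \frac{t}{4} + \frac{y}{4}$)
$D{\left(A \right)} = 9 - \frac{12 + A}{-197 + A}$ ($D{\left(A \right)} = 9 - \frac{A + 12}{A - 197} = 9 - \frac{12 + A}{-197 + A}$)
$- \frac{40987}{D{\left(x{\left(17,11 \right)} \right)}} = - \frac{40987}{\frac{1}{-197 + \left(1 + \frac{1}{4} \cdot 17 + \frac{1}{4} \cdot 11\right)} \left(-1785 + 8 \left(1 + \frac{1}{4} \cdot 17 + \frac{1}{4} \cdot 11\right)\right)} = - \frac{40987}{\frac{1}{-197 + \left(1 + \frac{17}{4} + \frac{11}{4}\right)} \left(-1785 + 8 \left(1 + \frac{17}{4} + \frac{11}{4}\right)\right)} = - \frac{40987}{\frac{1}{-197 + 8} \left(-1785 + 8 \cdot 8\right)} = - \frac{40987}{\frac{1}{-189} \left(-1785 + 64\right)} = - \frac{40987}{\left(- \frac{1}{189}\right) \left(-1721\right)} = - \frac{40987}{\frac{1721}{189}} = \left(-40987\right) \frac{189}{1721} = - \frac{7746543}{1721}$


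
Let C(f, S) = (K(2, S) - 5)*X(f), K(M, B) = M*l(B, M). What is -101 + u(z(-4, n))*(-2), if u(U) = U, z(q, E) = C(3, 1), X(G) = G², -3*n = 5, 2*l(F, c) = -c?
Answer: 25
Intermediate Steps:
l(F, c) = -c/2 (l(F, c) = (-c)/2 = -c/2)
K(M, B) = -M²/2 (K(M, B) = M*(-M/2) = -M²/2)
n = -5/3 (n = -⅓*5 = -5/3 ≈ -1.6667)
C(f, S) = -7*f² (C(f, S) = (-½*2² - 5)*f² = (-½*4 - 5)*f² = (-2 - 5)*f² = -7*f²)
z(q, E) = -63 (z(q, E) = -7*3² = -7*9 = -63)
-101 + u(z(-4, n))*(-2) = -101 - 63*(-2) = -101 + 126 = 25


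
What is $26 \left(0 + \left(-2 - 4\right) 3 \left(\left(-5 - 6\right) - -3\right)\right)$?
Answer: $3744$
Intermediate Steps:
$26 \left(0 + \left(-2 - 4\right) 3 \left(\left(-5 - 6\right) - -3\right)\right) = 26 \left(0 + \left(-6\right) 3 \left(\left(-5 - 6\right) + 3\right)\right) = 26 \left(0 - 18 \left(-11 + 3\right)\right) = 26 \left(0 - -144\right) = 26 \left(0 + 144\right) = 26 \cdot 144 = 3744$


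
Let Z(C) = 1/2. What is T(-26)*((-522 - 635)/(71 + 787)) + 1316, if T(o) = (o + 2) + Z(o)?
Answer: 177895/132 ≈ 1347.7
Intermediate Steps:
Z(C) = ½
T(o) = 5/2 + o (T(o) = (o + 2) + ½ = (2 + o) + ½ = 5/2 + o)
T(-26)*((-522 - 635)/(71 + 787)) + 1316 = (5/2 - 26)*((-522 - 635)/(71 + 787)) + 1316 = -(-54379)/(2*858) + 1316 = -47/2*(-89/66) + 1316 = 4183/132 + 1316 = 177895/132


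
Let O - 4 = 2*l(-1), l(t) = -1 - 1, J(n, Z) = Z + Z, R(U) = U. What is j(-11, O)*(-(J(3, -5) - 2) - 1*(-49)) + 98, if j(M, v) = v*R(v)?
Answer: 98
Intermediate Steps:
J(n, Z) = 2*Z
l(t) = -2
O = 0 (O = 4 + 2*(-2) = 4 - 4 = 0)
j(M, v) = v**2 (j(M, v) = v*v = v**2)
j(-11, O)*(-(J(3, -5) - 2) - 1*(-49)) + 98 = 0**2*(-(2*(-5) - 2) - 1*(-49)) + 98 = 0*(-(-10 - 2) + 49) + 98 = 0*(-1*(-12) + 49) + 98 = 0*(12 + 49) + 98 = 0*61 + 98 = 0 + 98 = 98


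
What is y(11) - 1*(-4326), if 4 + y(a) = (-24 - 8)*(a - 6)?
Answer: 4162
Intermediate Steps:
y(a) = 188 - 32*a (y(a) = -4 + (-24 - 8)*(a - 6) = -4 - 32*(-6 + a) = -4 + (192 - 32*a) = 188 - 32*a)
y(11) - 1*(-4326) = (188 - 32*11) - 1*(-4326) = (188 - 352) + 4326 = -164 + 4326 = 4162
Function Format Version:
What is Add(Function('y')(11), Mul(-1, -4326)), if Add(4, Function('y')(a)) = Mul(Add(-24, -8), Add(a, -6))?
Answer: 4162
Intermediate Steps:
Function('y')(a) = Add(188, Mul(-32, a)) (Function('y')(a) = Add(-4, Mul(Add(-24, -8), Add(a, -6))) = Add(-4, Mul(-32, Add(-6, a))) = Add(-4, Add(192, Mul(-32, a))) = Add(188, Mul(-32, a)))
Add(Function('y')(11), Mul(-1, -4326)) = Add(Add(188, Mul(-32, 11)), Mul(-1, -4326)) = Add(Add(188, -352), 4326) = Add(-164, 4326) = 4162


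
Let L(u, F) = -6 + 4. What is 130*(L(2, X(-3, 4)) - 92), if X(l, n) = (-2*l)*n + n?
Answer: -12220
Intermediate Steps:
X(l, n) = n - 2*l*n (X(l, n) = -2*l*n + n = n - 2*l*n)
L(u, F) = -2
130*(L(2, X(-3, 4)) - 92) = 130*(-2 - 92) = 130*(-94) = -12220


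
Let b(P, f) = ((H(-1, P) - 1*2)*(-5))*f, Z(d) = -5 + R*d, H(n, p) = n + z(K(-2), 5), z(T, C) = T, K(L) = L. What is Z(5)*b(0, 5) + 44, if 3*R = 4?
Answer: 757/3 ≈ 252.33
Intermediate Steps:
R = 4/3 (R = (1/3)*4 = 4/3 ≈ 1.3333)
H(n, p) = -2 + n (H(n, p) = n - 2 = -2 + n)
Z(d) = -5 + 4*d/3
b(P, f) = 25*f (b(P, f) = (((-2 - 1) - 1*2)*(-5))*f = ((-3 - 2)*(-5))*f = (-5*(-5))*f = 25*f)
Z(5)*b(0, 5) + 44 = (-5 + (4/3)*5)*(25*5) + 44 = (-5 + 20/3)*125 + 44 = (5/3)*125 + 44 = 625/3 + 44 = 757/3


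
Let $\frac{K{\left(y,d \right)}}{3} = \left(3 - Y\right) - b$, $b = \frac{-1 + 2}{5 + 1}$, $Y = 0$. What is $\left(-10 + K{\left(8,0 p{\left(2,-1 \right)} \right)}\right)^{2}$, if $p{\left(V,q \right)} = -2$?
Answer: $\frac{9}{4} \approx 2.25$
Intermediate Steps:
$b = \frac{1}{6}$ ($b = 1 \cdot \frac{1}{6} = \frac{1}{6} \approx 0.16667$)
$K{\left(y,d \right)} = \frac{17}{2}$ ($K{\left(y,d \right)} = 3 \left(\left(3 - 0\right) - \frac{1}{6}\right) = 3 \left(\left(3 + 0\right) - \frac{1}{6}\right) = 3 \left(3 - \frac{1}{6}\right) = 3 \cdot \frac{17}{6} = \frac{17}{2}$)
$\left(-10 + K{\left(8,0 p{\left(2,-1 \right)} \right)}\right)^{2} = \left(-10 + \frac{17}{2}\right)^{2} = \left(- \frac{3}{2}\right)^{2} = \frac{9}{4}$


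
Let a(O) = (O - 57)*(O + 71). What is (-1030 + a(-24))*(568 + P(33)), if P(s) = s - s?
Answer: -2747416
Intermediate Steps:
a(O) = (-57 + O)*(71 + O)
P(s) = 0
(-1030 + a(-24))*(568 + P(33)) = (-1030 + (-4047 + (-24)² + 14*(-24)))*(568 + 0) = (-1030 + (-4047 + 576 - 336))*568 = (-1030 - 3807)*568 = -4837*568 = -2747416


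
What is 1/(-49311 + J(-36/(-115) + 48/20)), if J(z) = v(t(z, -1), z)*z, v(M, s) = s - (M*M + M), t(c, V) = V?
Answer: -13225/652040631 ≈ -2.0282e-5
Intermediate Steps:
v(M, s) = s - M - M² (v(M, s) = s - (M² + M) = s - (M + M²) = s + (-M - M²) = s - M - M²)
J(z) = z² (J(z) = (z - 1*(-1) - 1*(-1)²)*z = (z + 1 - 1*1)*z = (z + 1 - 1)*z = z*z = z²)
1/(-49311 + J(-36/(-115) + 48/20)) = 1/(-49311 + (-36/(-115) + 48/20)²) = 1/(-49311 + (-36*(-1/115) + 48*(1/20))²) = 1/(-49311 + (36/115 + 12/5)²) = 1/(-49311 + (312/115)²) = 1/(-49311 + 97344/13225) = 1/(-652040631/13225) = -13225/652040631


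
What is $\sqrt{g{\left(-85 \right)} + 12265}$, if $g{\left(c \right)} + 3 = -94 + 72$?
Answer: $12 \sqrt{85} \approx 110.63$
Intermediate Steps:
$g{\left(c \right)} = -25$ ($g{\left(c \right)} = -3 + \left(-94 + 72\right) = -3 - 22 = -25$)
$\sqrt{g{\left(-85 \right)} + 12265} = \sqrt{-25 + 12265} = \sqrt{12240} = 12 \sqrt{85}$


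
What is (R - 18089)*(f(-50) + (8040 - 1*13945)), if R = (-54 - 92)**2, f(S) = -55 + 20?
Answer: -19168380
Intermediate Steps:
f(S) = -35
R = 21316 (R = (-146)**2 = 21316)
(R - 18089)*(f(-50) + (8040 - 1*13945)) = (21316 - 18089)*(-35 + (8040 - 1*13945)) = 3227*(-35 + (8040 - 13945)) = 3227*(-35 - 5905) = 3227*(-5940) = -19168380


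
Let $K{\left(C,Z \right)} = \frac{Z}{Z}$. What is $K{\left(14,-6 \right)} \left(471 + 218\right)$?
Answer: $689$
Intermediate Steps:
$K{\left(C,Z \right)} = 1$
$K{\left(14,-6 \right)} \left(471 + 218\right) = 1 \left(471 + 218\right) = 1 \cdot 689 = 689$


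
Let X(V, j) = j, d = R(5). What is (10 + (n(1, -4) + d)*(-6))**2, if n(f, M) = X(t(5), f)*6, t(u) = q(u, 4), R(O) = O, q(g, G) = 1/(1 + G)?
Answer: 3136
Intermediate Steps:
t(u) = 1/5 (t(u) = 1/(1 + 4) = 1/5)
d = 5
n(f, M) = 6*f (n(f, M) = f*6 = 6*f)
(10 + (n(1, -4) + d)*(-6))**2 = (10 + (6*1 + 5)*(-6))**2 = (10 + (6 + 5)*(-6))**2 = (10 + 11*(-6))**2 = (10 - 66)**2 = (-56)**2 = 3136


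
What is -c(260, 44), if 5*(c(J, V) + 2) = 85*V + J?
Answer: -798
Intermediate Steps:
c(J, V) = -2 + 17*V + J/5 (c(J, V) = -2 + (85*V + J)/5 = -2 + (J + 85*V)/5 = -2 + (17*V + J/5) = -2 + 17*V + J/5)
-c(260, 44) = -(-2 + 17*44 + (⅕)*260) = -(-2 + 748 + 52) = -1*798 = -798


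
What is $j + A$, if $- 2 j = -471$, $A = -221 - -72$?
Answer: $\frac{173}{2} \approx 86.5$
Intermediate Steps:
$A = -149$ ($A = -221 + 72 = -149$)
$j = \frac{471}{2}$ ($j = \left(- \frac{1}{2}\right) \left(-471\right) = \frac{471}{2} \approx 235.5$)
$j + A = \frac{471}{2} - 149 = \frac{173}{2}$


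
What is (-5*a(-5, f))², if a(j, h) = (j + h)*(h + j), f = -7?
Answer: 518400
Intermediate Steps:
a(j, h) = (h + j)² (a(j, h) = (h + j)*(h + j) = (h + j)²)
(-5*a(-5, f))² = (-5*(-7 - 5)²)² = (-5*(-12)²)² = (-5*144)² = (-720)² = 518400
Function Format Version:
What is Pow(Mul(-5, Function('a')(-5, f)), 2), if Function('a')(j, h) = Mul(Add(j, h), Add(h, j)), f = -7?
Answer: 518400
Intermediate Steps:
Function('a')(j, h) = Pow(Add(h, j), 2) (Function('a')(j, h) = Mul(Add(h, j), Add(h, j)) = Pow(Add(h, j), 2))
Pow(Mul(-5, Function('a')(-5, f)), 2) = Pow(Mul(-5, Pow(Add(-7, -5), 2)), 2) = Pow(Mul(-5, Pow(-12, 2)), 2) = Pow(Mul(-5, 144), 2) = Pow(-720, 2) = 518400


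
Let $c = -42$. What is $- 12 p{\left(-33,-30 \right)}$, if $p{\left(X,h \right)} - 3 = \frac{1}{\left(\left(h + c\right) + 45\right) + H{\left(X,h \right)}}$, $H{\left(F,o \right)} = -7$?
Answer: $- \frac{606}{17} \approx -35.647$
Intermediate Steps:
$p{\left(X,h \right)} = 3 + \frac{1}{-4 + h}$ ($p{\left(X,h \right)} = 3 + \frac{1}{\left(\left(h - 42\right) + 45\right) - 7} = 3 + \frac{1}{\left(\left(-42 + h\right) + 45\right) - 7} = 3 + \frac{1}{\left(3 + h\right) - 7} = 3 + \frac{1}{-4 + h}$)
$- 12 p{\left(-33,-30 \right)} = - 12 \frac{-11 + 3 \left(-30\right)}{-4 - 30} = - 12 \frac{-11 - 90}{-34} = - 12 \left(\left(- \frac{1}{34}\right) \left(-101\right)\right) = \left(-12\right) \frac{101}{34} = - \frac{606}{17}$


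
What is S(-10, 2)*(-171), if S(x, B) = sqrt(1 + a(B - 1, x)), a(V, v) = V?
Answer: -171*sqrt(2) ≈ -241.83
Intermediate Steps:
S(x, B) = sqrt(B) (S(x, B) = sqrt(1 + (B - 1)) = sqrt(1 + (-1 + B)) = sqrt(B))
S(-10, 2)*(-171) = sqrt(2)*(-171) = -171*sqrt(2)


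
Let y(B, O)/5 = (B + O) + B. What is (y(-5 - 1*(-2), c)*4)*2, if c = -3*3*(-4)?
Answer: 1200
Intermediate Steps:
c = 36 (c = -9*(-4) = 36)
y(B, O) = 5*O + 10*B (y(B, O) = 5*((B + O) + B) = 5*(O + 2*B) = 5*O + 10*B)
(y(-5 - 1*(-2), c)*4)*2 = ((5*36 + 10*(-5 - 1*(-2)))*4)*2 = ((180 + 10*(-5 + 2))*4)*2 = ((180 + 10*(-3))*4)*2 = ((180 - 30)*4)*2 = (150*4)*2 = 600*2 = 1200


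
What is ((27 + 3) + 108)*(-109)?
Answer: -15042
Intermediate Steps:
((27 + 3) + 108)*(-109) = (30 + 108)*(-109) = 138*(-109) = -15042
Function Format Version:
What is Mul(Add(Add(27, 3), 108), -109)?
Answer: -15042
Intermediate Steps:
Mul(Add(Add(27, 3), 108), -109) = Mul(Add(30, 108), -109) = Mul(138, -109) = -15042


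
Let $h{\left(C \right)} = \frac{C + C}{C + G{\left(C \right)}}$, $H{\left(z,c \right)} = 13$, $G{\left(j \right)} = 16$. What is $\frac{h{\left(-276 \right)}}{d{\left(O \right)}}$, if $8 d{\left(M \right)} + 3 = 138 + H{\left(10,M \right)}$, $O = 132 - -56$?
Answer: $\frac{276}{2405} \approx 0.11476$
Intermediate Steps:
$h{\left(C \right)} = \frac{2 C}{16 + C}$ ($h{\left(C \right)} = \frac{C + C}{C + 16} = \frac{2 C}{16 + C}$)
$O = 188$ ($O = 132 + 56 = 188$)
$d{\left(M \right)} = \frac{37}{2}$ ($d{\left(M \right)} = - \frac{3}{8} + \frac{138 + 13}{8} = - \frac{3}{8} + \frac{1}{8} \cdot 151 = - \frac{3}{8} + \frac{151}{8} = \frac{37}{2}$)
$\frac{h{\left(-276 \right)}}{d{\left(O \right)}} = \frac{2 \left(-276\right) \frac{1}{16 - 276}}{\frac{37}{2}} = 2 \left(-276\right) \frac{1}{-260} \cdot \frac{2}{37} = 2 \left(-276\right) \left(- \frac{1}{260}\right) \frac{2}{37} = \frac{138}{65} \cdot \frac{2}{37} = \frac{276}{2405}$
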